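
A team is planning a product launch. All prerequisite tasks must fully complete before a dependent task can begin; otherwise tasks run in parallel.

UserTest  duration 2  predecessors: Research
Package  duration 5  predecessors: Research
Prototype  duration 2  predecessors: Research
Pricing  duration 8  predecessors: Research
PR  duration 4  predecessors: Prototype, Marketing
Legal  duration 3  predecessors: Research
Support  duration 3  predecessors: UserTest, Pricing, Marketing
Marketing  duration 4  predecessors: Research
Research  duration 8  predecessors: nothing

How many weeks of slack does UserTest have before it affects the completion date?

Critical path: Research→Pricing→Support = 8+8+3 = 19, so the finish is 19 weeks.
Longest path through UserTest: 13 weeks (earliest finish 10, latest finish 16).
Float = 19 − 13 = 6.

6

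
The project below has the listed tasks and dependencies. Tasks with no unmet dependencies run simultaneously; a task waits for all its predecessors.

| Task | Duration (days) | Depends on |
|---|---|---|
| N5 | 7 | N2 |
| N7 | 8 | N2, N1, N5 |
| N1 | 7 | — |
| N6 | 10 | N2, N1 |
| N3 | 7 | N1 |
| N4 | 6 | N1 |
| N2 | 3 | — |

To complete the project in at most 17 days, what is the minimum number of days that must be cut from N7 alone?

Current finish: 18 days; target: 17.
N7 is on every critical path, so each day cut from N7 cuts the finish by one (this holds down to a finish of 17).
Need 18 − 17 = 1 day off N7 → N7 becomes 7 days, finish becomes 17.

1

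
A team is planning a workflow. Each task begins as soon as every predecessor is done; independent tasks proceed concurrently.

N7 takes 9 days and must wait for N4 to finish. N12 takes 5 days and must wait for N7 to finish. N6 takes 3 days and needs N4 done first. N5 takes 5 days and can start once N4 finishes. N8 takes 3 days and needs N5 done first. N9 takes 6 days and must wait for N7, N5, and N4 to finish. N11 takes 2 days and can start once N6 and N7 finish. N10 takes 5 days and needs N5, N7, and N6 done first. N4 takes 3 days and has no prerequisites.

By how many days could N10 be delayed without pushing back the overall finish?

N4→N7→N9 = 3+9+6 = 18 sets the makespan at 18 days.
N10 finishes as early as 17 and must finish by 18.
So N10 can slip 18 − 17 = 1 day.

1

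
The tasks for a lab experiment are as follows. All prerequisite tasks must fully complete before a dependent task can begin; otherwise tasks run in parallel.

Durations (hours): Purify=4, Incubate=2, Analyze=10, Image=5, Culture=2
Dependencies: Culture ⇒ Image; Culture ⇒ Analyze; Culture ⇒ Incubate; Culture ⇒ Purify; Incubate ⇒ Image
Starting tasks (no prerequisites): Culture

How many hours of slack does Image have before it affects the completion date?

3

Culture→Analyze = 2+10 = 12 sets the makespan at 12 hours.
Longest path through Image: 9 hours (earliest finish 9, latest finish 12).
Float = 12 − 9 = 3.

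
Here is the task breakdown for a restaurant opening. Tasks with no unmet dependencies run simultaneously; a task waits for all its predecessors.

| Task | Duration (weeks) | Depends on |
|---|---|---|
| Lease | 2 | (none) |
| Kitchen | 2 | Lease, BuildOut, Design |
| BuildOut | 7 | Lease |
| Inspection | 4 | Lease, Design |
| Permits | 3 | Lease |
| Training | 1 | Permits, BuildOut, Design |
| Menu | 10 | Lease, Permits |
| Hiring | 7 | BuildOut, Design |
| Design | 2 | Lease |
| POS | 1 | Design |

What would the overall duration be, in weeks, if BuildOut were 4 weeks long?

The binding path is Lease→BuildOut→Hiring = 2+7+7 = 16; finish at 16 weeks.
BuildOut is on the critical path; changing it to 4 makes that path 13 weeks.
New critical path: Lease→Permits→Menu = 2+3+10 = 15 ⇒ 15 weeks.

15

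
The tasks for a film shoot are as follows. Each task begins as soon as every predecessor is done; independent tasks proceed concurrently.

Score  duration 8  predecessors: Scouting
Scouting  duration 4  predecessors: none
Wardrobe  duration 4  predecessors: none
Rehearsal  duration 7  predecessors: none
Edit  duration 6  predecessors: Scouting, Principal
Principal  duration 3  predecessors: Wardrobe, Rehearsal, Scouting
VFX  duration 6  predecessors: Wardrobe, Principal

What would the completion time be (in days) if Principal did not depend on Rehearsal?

13

With the dependency in place, Rehearsal→Principal→VFX = 7+3+6 = 16 sets the finish at 16 days.
Without Rehearsal→Principal, Principal's earliest start moves from 7 to 4.
After: Scouting→Principal→VFX = 4+3+6 = 13 → 13 days.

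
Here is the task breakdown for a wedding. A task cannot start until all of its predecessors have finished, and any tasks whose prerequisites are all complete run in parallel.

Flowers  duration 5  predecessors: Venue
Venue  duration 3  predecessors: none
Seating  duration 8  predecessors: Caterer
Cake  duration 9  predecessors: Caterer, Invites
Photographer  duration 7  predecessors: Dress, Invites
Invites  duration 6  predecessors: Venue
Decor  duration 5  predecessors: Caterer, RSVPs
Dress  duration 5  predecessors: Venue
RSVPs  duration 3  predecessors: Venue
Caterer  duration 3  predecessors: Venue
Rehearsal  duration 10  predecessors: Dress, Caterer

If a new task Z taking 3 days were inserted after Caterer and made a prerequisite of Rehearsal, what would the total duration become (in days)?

Originally the job takes 18 days.
With Z inserted, Rehearsal now waits for max(Dress, Caterer, Z).
New critical path: Venue→Caterer→Z→Rehearsal = 3+3+3+10 = 19 ⇒ 19 days.

19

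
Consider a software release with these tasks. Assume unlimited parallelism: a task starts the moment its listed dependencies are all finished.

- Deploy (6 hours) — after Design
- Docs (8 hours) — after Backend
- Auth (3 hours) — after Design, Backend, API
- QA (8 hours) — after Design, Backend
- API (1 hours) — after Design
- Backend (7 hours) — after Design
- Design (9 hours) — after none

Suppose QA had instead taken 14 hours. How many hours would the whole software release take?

The binding path is Design→Backend→QA = 9+7+8 = 24; finish at 24 hours.
QA is on the critical path; changing it to 14 makes that path 30 hours.
The critical path is still Design→Backend→QA; finish is now 30 hours.

30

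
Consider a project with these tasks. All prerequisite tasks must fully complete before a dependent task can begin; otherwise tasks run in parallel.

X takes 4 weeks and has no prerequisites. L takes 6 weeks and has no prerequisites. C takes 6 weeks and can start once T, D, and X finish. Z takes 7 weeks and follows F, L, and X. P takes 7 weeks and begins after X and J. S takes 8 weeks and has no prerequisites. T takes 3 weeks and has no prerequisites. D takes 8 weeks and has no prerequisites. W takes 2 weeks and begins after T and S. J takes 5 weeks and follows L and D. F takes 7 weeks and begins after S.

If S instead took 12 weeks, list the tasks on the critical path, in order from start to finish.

S, F, Z

As given, the longest chain is S→F→Z = 8+7+7 = 22, so the finish is 22 weeks.
S lies on that path, so at 12 weeks the path becomes 26 weeks.
The critical path is still S→F→Z; finish is now 26 weeks.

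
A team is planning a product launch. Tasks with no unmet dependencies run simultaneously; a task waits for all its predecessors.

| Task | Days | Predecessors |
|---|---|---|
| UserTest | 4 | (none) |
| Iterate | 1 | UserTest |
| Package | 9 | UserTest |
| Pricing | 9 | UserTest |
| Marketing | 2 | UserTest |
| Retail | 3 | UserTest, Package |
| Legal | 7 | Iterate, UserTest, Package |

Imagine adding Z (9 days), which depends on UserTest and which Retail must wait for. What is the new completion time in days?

Originally the schedule takes 20 days.
With Z inserted, Retail now waits for max(UserTest, Package, Z).
New critical path: UserTest→Package→Legal = 4+9+7 = 20 ⇒ 20 days.

20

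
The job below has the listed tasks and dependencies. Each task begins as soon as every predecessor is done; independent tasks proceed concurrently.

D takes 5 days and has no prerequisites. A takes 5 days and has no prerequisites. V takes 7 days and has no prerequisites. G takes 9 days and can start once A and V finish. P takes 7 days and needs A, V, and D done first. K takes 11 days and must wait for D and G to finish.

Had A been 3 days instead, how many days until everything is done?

Baseline: V→G→K = 7+9+11 = 27 → 27 days.
A is off the critical path — its longest chain is 25 days, giving 2 of slack.
The critical path is still V→G→K; finish is now 27 days.

27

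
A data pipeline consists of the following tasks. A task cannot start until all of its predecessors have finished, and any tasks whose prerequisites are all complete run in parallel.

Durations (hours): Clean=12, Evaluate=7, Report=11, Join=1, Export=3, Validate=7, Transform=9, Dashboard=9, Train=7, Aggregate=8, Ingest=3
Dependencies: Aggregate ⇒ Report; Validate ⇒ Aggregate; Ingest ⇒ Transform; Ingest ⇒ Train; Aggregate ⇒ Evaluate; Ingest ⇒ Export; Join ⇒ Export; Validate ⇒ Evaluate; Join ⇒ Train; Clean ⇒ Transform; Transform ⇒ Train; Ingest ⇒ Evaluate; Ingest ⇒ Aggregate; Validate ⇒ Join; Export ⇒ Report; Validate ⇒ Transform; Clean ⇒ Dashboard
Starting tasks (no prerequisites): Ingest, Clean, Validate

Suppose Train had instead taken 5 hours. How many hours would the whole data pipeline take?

26

The binding path is Clean→Transform→Train = 12+9+7 = 28; finish at 28 hours.
Since Train is critical, the -2 change carries straight to that chain (now 26 hours).
No other chain overtakes it, so the finish is 26 hours.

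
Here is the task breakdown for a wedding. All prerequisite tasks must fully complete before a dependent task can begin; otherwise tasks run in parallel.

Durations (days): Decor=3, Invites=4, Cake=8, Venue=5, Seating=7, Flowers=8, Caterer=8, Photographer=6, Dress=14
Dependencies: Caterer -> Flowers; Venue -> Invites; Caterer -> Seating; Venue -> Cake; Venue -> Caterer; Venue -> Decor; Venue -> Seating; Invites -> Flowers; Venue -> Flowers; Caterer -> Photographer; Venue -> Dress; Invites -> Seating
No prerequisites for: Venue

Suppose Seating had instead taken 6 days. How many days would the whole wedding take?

Actual critical path: Venue→Caterer→Flowers = 5+8+8 = 21 ⇒ 21 days.
Seating is off the critical path — its longest chain is 20 days, giving 1 of slack.
No other chain overtakes it, so the finish is 21 days.

21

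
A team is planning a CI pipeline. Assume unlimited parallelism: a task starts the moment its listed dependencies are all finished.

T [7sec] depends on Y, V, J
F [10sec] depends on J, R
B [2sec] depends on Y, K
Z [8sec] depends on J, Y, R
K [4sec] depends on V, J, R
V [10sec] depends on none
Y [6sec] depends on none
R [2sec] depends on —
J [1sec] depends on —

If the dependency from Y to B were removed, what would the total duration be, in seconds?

17

Before: longest chain V→T = 10+7 = 17, finish 17.
Dropping Y→B doesn't change B's earliest start (14); another predecessor still binds.
New critical path: V→T = 10+7 = 17 ⇒ 17 seconds.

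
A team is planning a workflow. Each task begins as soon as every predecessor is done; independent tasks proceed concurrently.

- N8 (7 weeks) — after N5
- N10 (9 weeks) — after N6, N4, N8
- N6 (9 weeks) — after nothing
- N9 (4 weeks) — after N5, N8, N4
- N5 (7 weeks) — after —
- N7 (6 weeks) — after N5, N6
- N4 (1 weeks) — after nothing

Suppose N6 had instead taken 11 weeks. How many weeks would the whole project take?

23

Baseline: N5→N8→N10 = 7+7+9 = 23 → 23 weeks.
The longest path through N6 is only 18 weeks, so N6 has float 5.
The critical path is still N5→N8→N10; finish is now 23 weeks.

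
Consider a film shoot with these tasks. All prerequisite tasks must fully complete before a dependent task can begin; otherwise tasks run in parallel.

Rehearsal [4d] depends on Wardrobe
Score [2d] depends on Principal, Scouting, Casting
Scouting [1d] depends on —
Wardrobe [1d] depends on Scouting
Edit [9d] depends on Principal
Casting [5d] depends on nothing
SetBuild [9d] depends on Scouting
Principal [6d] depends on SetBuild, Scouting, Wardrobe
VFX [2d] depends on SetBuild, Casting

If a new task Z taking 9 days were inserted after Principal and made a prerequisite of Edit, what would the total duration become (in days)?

34

Originally the schedule takes 25 days.
With Z inserted, Edit now waits for max(Principal, Z).
New critical path: Scouting→SetBuild→Principal→Z→Edit = 1+9+6+9+9 = 34 ⇒ 34 days.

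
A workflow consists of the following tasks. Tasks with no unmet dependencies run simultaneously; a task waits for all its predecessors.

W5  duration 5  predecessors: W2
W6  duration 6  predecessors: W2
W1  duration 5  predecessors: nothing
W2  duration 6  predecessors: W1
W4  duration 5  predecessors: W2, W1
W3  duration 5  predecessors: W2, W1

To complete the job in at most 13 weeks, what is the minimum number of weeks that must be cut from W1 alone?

4

Current finish: 17 weeks; target: 13.
W1 is on every critical path, so each week cut from W1 cuts the finish by one (this holds down to a finish of 13).
Need 17 − 13 = 4 weeks off W1 → W1 becomes 1 week, finish becomes 13.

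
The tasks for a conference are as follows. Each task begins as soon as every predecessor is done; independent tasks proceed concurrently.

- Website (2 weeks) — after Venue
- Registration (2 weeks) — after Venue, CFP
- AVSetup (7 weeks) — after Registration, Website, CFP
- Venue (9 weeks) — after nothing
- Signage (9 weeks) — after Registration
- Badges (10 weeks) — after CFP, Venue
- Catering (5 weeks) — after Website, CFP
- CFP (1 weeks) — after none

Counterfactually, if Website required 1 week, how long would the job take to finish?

Critical path before the change: Venue→Registration→Signage = 9+2+9 = 20 giving 20 weeks.
The longest path through Website is only 18 weeks, so Website has float 2.
No other chain overtakes it, so the finish is 20 weeks.

20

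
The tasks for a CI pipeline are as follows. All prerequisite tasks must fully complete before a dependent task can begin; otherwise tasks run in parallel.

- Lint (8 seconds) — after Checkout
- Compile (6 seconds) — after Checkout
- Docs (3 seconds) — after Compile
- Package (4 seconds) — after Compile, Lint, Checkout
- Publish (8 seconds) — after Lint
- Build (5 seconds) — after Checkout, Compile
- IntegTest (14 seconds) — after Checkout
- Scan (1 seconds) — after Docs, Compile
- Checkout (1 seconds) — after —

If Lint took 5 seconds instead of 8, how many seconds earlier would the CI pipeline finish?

2

As given, the longest chain is Checkout→Lint→Publish = 1+8+8 = 17, so the finish is 17 seconds.
Lint lies on that path, so at 5 seconds the path becomes 14 seconds.
Now Checkout→IntegTest = 1+14 = 15 is longest, so the finish becomes 15 seconds.
Change in finish: 15 − 17 = -2 seconds.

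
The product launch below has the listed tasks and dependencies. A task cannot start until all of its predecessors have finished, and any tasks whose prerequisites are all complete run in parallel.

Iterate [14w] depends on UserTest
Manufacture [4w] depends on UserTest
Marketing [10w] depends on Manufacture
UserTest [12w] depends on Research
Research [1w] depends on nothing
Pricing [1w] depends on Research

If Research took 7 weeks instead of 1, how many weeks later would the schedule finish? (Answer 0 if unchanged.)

6

Actual critical path: Research→UserTest→Iterate = 1+12+14 = 27 ⇒ 27 weeks.
Research lies on that path, so at 7 weeks the path becomes 33 weeks.
No other chain overtakes it, so the finish is 33 weeks.
Change in finish: 33 − 27 = +6 weeks.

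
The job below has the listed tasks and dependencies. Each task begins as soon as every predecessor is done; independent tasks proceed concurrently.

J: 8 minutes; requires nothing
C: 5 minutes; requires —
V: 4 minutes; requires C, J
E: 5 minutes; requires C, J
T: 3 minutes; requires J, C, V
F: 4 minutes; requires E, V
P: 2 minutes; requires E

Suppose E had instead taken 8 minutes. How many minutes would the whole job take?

20

Critical path before the change: J→E→F = 8+5+4 = 17 giving 17 minutes.
E is on the critical path; changing it to 8 makes that path 20 minutes.
That remains the longest chain; total 20 minutes.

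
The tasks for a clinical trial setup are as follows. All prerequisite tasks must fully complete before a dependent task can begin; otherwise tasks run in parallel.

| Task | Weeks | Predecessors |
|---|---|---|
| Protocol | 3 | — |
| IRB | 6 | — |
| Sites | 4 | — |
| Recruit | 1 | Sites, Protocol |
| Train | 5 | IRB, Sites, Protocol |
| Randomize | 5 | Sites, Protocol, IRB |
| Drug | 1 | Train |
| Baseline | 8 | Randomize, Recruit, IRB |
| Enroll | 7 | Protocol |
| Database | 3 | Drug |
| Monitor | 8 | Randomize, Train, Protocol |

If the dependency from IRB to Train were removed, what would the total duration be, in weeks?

19

Original critical path: IRB→Train→Monitor = 6+5+8 = 19 ⇒ 19 weeks.
Without IRB→Train, Train's earliest start moves from 6 to 4.
After: IRB→Randomize→Baseline = 6+5+8 = 19 → 19 weeks.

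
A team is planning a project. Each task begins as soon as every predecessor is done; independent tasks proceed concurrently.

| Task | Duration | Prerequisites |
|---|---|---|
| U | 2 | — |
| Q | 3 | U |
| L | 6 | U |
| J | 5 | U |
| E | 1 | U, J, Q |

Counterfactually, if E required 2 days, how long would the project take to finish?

As given, the longest chain is U→J→E = 2+5+1 = 8, so the finish is 8 days.
E is on the critical path; changing it to 2 makes that path 9 days.
That remains the longest chain; total 9 days.

9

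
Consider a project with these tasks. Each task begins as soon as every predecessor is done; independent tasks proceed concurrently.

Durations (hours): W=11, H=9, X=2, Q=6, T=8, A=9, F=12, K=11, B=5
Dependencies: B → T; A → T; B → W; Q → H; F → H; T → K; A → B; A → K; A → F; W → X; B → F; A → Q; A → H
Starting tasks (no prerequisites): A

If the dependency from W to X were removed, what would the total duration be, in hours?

With the dependency in place, A→B→F→H = 9+5+12+9 = 35 sets the finish at 35 hours.
Without W→X, X's earliest start moves from 25 to 0.
After: A→B→F→H = 9+5+12+9 = 35 → 35 hours.

35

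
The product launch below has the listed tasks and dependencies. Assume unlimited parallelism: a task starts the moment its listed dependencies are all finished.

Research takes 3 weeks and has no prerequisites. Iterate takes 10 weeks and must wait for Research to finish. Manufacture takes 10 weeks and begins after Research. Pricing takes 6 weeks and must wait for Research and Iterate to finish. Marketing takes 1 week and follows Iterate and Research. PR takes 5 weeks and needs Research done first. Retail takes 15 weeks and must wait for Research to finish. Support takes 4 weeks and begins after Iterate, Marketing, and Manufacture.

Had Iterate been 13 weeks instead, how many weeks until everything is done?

Actual critical path: Research→Iterate→Pricing = 3+10+6 = 19 ⇒ 19 weeks.
Iterate lies on that path, so at 13 weeks the path becomes 22 weeks.
The critical path is still Research→Iterate→Pricing; finish is now 22 weeks.

22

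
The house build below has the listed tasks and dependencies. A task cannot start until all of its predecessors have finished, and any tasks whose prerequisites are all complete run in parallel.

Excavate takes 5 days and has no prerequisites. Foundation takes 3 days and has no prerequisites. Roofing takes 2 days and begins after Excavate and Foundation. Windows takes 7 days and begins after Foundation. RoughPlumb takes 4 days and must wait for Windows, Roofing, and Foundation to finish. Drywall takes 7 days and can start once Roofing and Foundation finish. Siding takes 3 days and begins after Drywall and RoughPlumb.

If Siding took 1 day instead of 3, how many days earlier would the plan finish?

2

The binding path is Excavate→Roofing→Drywall→Siding = 5+2+7+3 = 17; finish at 17 days.
Siding lies on that path, so at 1 day the path becomes 15 days.
That remains the longest chain; total 15 days.
Change in finish: 15 − 17 = -2 days.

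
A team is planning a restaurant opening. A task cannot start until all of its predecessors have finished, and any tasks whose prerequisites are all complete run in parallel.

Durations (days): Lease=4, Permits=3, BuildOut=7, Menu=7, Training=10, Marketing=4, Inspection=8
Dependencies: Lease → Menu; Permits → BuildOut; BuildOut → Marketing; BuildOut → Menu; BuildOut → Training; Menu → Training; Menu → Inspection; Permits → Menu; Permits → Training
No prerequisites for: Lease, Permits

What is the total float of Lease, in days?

6

Permits→BuildOut→Menu→Training = 3+7+7+10 = 27 sets the makespan at 27 days.
The longest chain containing Lease totals 21 days.
Float = 27 − 21 = 6.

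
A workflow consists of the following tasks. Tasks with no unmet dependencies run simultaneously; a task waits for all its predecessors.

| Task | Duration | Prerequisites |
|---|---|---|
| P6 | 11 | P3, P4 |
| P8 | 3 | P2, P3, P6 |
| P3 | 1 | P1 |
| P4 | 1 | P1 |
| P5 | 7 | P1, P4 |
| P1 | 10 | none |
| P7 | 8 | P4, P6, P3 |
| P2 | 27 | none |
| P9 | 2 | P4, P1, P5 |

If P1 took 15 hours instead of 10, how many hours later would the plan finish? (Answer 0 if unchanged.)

5

The binding path is P1→P3→P6→P7 = 10+1+11+8 = 30; finish at 30 hours.
P1 is on the critical path; changing it to 15 makes that path 35 hours.
No other chain overtakes it, so the finish is 35 hours.
Change in finish: 35 − 30 = +5 hours.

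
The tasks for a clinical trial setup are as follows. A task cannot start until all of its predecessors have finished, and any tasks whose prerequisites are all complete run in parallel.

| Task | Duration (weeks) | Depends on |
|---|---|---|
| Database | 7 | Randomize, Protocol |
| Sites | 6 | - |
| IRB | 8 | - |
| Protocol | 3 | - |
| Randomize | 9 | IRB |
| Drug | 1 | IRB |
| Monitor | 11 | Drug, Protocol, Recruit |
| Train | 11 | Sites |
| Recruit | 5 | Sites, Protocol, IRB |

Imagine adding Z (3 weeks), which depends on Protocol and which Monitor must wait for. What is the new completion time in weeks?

24

Originally the clinical trial setup takes 24 weeks.
With Z inserted, Monitor now waits for max(Drug, Protocol, Recruit, Z).
New critical path: IRB→Recruit→Monitor = 8+5+11 = 24 ⇒ 24 weeks.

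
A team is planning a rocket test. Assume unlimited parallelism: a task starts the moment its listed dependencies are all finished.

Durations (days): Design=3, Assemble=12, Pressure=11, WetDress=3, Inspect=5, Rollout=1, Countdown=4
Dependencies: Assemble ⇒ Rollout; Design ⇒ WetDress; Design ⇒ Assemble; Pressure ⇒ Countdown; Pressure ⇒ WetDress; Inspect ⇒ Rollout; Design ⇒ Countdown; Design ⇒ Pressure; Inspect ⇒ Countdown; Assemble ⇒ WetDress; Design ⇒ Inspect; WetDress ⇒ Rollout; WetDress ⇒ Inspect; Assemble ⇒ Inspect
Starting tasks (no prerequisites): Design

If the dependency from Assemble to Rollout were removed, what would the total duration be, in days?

27

Before: longest chain Design→Assemble→WetDress→Inspect→Countdown = 3+12+3+5+4 = 27, finish 27.
Dropping Assemble→Rollout doesn't change Rollout's earliest start (23); another predecessor still binds.
New critical path: Design→Assemble→WetDress→Inspect→Countdown = 3+12+3+5+4 = 27 ⇒ 27 days.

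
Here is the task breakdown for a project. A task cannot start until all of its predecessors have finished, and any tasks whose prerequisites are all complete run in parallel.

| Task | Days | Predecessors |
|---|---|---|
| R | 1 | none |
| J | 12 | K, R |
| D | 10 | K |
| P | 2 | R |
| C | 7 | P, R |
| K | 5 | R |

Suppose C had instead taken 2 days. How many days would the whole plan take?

18

As given, the longest chain is R→K→J = 1+5+12 = 18, so the finish is 18 days.
C has 8 days of float (longest path through it is 10).
The critical path is still R→K→J; finish is now 18 days.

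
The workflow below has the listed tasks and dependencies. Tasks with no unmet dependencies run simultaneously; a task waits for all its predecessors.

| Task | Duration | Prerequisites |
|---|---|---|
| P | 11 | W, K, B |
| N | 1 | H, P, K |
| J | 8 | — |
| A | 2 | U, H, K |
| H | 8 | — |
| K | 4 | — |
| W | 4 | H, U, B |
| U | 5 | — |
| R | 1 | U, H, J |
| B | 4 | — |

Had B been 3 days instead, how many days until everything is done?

24

Actual critical path: H→W→P→N = 8+4+11+1 = 24 ⇒ 24 days.
B has 4 days of float (longest path through it is 20).
No other chain overtakes it, so the finish is 24 days.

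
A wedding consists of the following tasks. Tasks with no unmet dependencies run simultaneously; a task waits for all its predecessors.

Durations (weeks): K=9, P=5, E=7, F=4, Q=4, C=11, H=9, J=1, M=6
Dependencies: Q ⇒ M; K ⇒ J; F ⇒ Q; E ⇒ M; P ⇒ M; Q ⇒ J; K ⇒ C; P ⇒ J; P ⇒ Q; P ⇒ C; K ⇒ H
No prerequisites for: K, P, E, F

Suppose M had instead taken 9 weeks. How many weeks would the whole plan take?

The binding path is K→C = 9+11 = 20; finish at 20 weeks.
M is off the critical path — its longest chain is 15 weeks, giving 5 of slack.
That remains the longest chain; total 20 weeks.

20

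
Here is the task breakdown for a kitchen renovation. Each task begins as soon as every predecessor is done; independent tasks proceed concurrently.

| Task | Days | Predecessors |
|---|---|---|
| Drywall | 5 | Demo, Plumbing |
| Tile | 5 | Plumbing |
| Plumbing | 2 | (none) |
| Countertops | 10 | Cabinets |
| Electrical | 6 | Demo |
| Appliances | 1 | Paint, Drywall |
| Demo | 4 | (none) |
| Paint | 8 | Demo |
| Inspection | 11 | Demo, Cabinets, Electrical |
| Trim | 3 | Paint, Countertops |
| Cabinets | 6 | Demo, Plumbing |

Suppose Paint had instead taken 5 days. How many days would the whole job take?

As given, the longest chain is Demo→Cabinets→Countertops→Trim = 4+6+10+3 = 23, so the finish is 23 days.
Paint is off the critical path — its longest chain is 15 days, giving 8 of slack.
No other chain overtakes it, so the finish is 23 days.

23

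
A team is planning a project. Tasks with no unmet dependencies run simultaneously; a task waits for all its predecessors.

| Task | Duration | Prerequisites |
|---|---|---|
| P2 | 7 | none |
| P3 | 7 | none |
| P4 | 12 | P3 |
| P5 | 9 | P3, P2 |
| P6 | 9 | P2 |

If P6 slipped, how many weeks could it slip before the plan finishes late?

P3→P4 = 7+12 = 19 sets the makespan at 19 weeks.
The longest chain containing P6 totals 16 weeks.
Slack of P6 = 10 − 7 = 3 weeks.

3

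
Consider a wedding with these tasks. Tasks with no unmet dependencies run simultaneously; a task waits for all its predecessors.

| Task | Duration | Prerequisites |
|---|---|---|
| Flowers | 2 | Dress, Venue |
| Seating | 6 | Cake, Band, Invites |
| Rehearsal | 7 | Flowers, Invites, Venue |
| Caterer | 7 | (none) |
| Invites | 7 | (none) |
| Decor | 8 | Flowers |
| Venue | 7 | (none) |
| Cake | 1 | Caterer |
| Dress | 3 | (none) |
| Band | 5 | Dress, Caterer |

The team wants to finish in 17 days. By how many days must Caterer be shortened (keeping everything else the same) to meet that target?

1

Current finish: 18 days; target: 17.
Caterer is on every critical path, so each day cut from Caterer cuts the finish by one (this holds down to a finish of 17).
Need 18 − 17 = 1 day off Caterer → Caterer becomes 6 days, finish becomes 17.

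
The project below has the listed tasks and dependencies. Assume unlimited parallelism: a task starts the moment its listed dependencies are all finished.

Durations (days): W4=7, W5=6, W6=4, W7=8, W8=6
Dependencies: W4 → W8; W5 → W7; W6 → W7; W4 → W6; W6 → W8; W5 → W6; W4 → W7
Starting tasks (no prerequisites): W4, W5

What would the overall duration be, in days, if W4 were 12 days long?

As given, the longest chain is W4→W6→W7 = 7+4+8 = 19, so the finish is 19 days.
Since W4 is critical, the +5 change carries straight to that chain (now 24 days).
The critical path is still W4→W6→W7; finish is now 24 days.

24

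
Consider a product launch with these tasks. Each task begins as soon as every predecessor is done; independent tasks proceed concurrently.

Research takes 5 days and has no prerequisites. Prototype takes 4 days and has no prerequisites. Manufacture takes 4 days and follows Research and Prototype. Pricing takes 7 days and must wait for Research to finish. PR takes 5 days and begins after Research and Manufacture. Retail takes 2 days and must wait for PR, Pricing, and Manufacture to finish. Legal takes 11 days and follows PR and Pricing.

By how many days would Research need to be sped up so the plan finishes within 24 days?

Current finish: 25 days; target: 24.
Research is on every critical path, so each day cut from Research cuts the finish by one (this holds down to a finish of 24).
Need 25 − 24 = 1 day off Research → Research becomes 4 days, finish becomes 24.

1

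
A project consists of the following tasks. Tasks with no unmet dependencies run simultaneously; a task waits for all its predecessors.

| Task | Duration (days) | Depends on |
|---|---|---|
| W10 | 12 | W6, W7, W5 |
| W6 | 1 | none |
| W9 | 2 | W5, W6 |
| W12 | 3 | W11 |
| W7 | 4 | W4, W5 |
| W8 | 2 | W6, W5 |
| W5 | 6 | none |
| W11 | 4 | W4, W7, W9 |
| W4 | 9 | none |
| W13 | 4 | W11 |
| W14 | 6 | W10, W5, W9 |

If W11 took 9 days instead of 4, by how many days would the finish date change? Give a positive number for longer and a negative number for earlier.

0

Actual critical path: W4→W7→W10→W14 = 9+4+12+6 = 31 ⇒ 31 days.
W11 is off the critical path — its longest chain is 21 days, giving 10 of slack.
The critical path is still W4→W7→W10→W14; finish is now 31 days.
Change in finish: 31 − 31 = +0 days.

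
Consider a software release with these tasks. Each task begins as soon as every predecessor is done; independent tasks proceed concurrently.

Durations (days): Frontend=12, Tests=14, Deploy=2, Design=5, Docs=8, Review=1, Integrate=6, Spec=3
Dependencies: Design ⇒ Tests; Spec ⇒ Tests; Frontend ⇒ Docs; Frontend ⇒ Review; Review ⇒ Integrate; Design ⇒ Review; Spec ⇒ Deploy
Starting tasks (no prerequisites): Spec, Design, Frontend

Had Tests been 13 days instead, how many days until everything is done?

20

Actual critical path: Frontend→Docs = 12+8 = 20 ⇒ 20 days.
Tests has 1 day of float (longest path through it is 19).
The critical path is still Frontend→Docs; finish is now 20 days.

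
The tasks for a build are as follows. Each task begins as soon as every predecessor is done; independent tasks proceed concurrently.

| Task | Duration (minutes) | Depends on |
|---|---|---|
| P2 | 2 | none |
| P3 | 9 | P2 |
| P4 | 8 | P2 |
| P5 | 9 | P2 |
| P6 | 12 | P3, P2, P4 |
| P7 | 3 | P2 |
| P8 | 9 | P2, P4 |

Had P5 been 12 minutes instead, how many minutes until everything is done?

As given, the longest chain is P2→P3→P6 = 2+9+12 = 23, so the finish is 23 minutes.
P5 is off the critical path — its longest chain is 11 minutes, giving 12 of slack.
The critical path is still P2→P3→P6; finish is now 23 minutes.

23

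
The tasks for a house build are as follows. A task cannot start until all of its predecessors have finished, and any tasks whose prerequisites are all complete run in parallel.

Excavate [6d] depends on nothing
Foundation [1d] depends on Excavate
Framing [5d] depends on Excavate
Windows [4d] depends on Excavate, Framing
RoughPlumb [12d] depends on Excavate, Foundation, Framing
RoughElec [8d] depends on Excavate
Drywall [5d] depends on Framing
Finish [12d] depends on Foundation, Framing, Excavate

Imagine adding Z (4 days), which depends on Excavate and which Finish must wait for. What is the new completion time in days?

Originally the house build takes 23 days.
With Z inserted, Finish now waits for max(Foundation, Framing, Excavate, Z).
New critical path: Excavate→Framing→RoughPlumb = 6+5+12 = 23 ⇒ 23 days.

23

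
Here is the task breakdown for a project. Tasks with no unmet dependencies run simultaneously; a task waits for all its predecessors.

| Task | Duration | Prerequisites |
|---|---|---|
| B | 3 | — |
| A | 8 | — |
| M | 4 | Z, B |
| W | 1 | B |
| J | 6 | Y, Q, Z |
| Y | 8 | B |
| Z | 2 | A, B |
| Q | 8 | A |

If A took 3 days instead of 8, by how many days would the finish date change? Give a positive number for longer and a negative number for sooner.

Critical path before the change: A→Q→J = 8+8+6 = 22 giving 22 days.
Since A is critical, the -5 change carries straight to that chain (now 17 days).
The critical path is still A→Q→J; finish is now 17 days.
Change in finish: 17 − 22 = -5 days.

-5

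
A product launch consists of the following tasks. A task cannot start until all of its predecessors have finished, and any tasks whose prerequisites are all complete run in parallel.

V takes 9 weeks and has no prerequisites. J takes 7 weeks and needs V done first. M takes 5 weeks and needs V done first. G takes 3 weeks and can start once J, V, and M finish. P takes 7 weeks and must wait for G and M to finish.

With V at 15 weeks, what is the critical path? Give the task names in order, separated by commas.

V, J, G, P

The binding path is V→J→G→P = 9+7+3+7 = 26; finish at 26 weeks.
Since V is critical, the +6 change carries straight to that chain (now 32 weeks).
No other chain overtakes it, so the finish is 32 weeks.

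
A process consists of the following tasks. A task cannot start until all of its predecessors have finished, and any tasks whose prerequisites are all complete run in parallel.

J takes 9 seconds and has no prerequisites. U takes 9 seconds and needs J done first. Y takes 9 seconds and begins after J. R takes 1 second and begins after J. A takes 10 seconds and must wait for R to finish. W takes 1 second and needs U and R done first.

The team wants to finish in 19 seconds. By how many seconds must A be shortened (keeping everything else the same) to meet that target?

Current finish: 20 seconds; target: 19.
A is on every critical path, so each second cut from A cuts the finish by one (this holds down to a finish of 19).
Need 20 − 19 = 1 second off A → A becomes 9 seconds, finish becomes 19.

1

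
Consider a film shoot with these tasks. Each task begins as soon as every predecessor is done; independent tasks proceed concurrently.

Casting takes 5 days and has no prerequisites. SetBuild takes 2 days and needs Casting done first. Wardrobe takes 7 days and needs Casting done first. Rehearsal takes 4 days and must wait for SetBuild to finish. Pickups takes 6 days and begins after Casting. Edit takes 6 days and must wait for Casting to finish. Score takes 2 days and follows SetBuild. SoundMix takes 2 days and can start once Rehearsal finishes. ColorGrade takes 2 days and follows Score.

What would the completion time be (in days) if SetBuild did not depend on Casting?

Before: longest chain Casting→SetBuild→Rehearsal→SoundMix = 5+2+4+2 = 13, finish 13.
Without Casting→SetBuild, SetBuild's earliest start moves from 5 to 0.
After: Casting→Wardrobe = 5+7 = 12 → 12 days.

12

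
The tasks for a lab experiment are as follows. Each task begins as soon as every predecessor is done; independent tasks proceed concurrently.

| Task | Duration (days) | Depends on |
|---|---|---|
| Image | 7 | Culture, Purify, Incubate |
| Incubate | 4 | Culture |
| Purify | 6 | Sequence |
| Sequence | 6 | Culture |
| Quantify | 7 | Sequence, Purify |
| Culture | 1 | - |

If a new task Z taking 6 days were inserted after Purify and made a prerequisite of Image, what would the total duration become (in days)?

Originally the schedule takes 20 days.
With Z inserted, Image now waits for max(Culture, Purify, Incubate, Z).
New critical path: Culture→Sequence→Purify→Z→Image = 1+6+6+6+7 = 26 ⇒ 26 days.

26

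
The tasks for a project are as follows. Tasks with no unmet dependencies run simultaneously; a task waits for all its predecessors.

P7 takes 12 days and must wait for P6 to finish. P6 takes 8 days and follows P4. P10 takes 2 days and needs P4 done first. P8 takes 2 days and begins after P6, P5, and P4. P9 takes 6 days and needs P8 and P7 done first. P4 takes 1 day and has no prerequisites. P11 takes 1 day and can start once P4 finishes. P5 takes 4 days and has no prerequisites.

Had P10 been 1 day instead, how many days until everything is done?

27

Baseline: P4→P6→P7→P9 = 1+8+12+6 = 27 → 27 days.
P10 has 24 days of float (longest path through it is 3).
The critical path is still P4→P6→P7→P9; finish is now 27 days.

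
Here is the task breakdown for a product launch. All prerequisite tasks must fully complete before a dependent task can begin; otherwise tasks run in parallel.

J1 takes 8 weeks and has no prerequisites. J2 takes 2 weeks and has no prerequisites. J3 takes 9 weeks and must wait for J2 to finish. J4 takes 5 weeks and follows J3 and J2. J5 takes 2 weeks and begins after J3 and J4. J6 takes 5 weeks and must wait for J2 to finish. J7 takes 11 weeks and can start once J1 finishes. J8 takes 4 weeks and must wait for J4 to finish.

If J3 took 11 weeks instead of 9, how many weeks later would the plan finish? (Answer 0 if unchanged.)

2

Actual critical path: J2→J3→J4→J8 = 2+9+5+4 = 20 ⇒ 20 weeks.
Since J3 is critical, the +2 change carries straight to that chain (now 22 weeks).
No other chain overtakes it, so the finish is 22 weeks.
Change in finish: 22 − 20 = +2 weeks.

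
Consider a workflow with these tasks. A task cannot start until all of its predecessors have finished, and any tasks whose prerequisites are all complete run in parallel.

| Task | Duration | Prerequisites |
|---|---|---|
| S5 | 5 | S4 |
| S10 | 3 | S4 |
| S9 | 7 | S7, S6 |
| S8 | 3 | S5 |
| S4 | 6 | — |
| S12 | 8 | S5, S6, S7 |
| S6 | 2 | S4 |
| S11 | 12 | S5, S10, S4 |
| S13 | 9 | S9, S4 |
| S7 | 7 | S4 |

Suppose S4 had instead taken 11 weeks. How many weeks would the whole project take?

34

Actual critical path: S4→S7→S9→S13 = 6+7+7+9 = 29 ⇒ 29 weeks.
S4 is on the critical path; changing it to 11 makes that path 34 weeks.
That remains the longest chain; total 34 weeks.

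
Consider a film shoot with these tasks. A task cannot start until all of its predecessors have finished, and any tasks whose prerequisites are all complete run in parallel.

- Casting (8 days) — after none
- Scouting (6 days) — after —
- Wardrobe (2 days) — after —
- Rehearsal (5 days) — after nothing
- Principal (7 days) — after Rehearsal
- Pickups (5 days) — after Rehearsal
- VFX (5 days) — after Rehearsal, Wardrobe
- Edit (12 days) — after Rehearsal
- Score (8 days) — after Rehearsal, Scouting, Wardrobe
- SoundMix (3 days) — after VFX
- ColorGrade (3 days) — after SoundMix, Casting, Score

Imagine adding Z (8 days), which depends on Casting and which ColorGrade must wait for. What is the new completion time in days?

Originally the plan takes 17 days.
With Z inserted, ColorGrade now waits for max(SoundMix, Casting, Score, Z).
New critical path: Casting→Z→ColorGrade = 8+8+3 = 19 ⇒ 19 days.

19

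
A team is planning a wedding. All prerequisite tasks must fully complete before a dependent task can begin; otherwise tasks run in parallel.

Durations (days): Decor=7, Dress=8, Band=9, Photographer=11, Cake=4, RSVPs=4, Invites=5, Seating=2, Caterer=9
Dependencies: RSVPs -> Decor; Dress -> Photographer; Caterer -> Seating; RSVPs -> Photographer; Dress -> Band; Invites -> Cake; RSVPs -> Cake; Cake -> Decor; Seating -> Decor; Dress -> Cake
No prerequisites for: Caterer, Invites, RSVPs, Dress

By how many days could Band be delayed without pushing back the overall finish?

2

Dress→Cake→Decor = 8+4+7 = 19 sets the makespan at 19 days.
The longest chain containing Band totals 17 days.
So Band can slip 19 − 17 = 2 days.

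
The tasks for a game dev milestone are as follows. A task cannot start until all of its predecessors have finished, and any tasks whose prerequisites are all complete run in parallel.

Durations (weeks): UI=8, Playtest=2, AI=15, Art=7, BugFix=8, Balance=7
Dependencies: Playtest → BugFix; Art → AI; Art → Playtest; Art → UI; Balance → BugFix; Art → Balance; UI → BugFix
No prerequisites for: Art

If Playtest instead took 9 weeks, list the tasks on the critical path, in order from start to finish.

Actual critical path: Art→UI→BugFix = 7+8+8 = 23 ⇒ 23 weeks.
The longest path through Playtest is only 17 weeks, so Playtest has float 6.
New critical path: Art→Playtest→BugFix = 7+9+8 = 24 ⇒ 24 weeks.

Art, Playtest, BugFix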